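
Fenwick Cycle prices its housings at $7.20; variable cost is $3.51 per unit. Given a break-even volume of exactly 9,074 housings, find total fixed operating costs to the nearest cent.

$33,483.06

Each unit contributes $7.20 − $3.51 = $3.69.
Fixed costs = break-even units × CM = 9,074 × $3.69 = $33,483.06.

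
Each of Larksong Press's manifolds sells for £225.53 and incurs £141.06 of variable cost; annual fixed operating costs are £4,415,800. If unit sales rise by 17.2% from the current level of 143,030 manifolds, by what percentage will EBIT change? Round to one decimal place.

At 143,030 units, contribution = 143,030 × £84.47 = £12,081,744.10.
Subtracting fixed costs: EBIT = £12,081,744.10 − £4,415,800 = £7,665,944.10.
So DOL = total CM / EBIT = £12,081,744.10 / £7,665,944.10 = 1.5760.
Operating income changes by 1.5760 × +17.2% = +27.1%.

+27.1%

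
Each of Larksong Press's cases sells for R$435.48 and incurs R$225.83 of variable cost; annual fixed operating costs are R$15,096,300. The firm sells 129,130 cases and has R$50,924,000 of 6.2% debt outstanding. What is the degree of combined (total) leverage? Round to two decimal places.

3.07

Contribution at this volume is 129,130 × R$209.65 = R$27,072,104.50.
Subtracting fixed costs: EBIT = R$27,072,104.50 − R$15,096,300 = R$11,975,804.50. Interest = R$3,157,288.00.
DOL = R$27,072,104.50 ÷ R$11,975,804.50 = 2.2606; DFL = R$11,975,804.50 ÷ R$8,818,516.50 = 1.3580.
DCL = DOL × DFL = 2.2606 × 1.3580 = 3.0699.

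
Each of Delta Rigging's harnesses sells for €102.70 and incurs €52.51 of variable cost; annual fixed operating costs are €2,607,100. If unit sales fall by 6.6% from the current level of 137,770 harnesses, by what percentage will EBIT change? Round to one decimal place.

At 137,770 units, contribution = 137,770 × €50.19 = €6,914,676.30.
EBIT = €6,914,676.30 − €2,607,100 = €4,307,576.30.
So DOL = total CM / EBIT = €6,914,676.30 / €4,307,576.30 = 1.6052.
%ΔEBIT = DOL × %ΔSales = 1.6052 × -6.6% = -10.6%.

-10.6%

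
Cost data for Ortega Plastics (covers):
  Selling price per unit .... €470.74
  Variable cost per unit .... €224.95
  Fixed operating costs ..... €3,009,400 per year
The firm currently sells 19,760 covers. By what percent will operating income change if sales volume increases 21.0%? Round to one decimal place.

Total contribution margin = 19,760 × €245.79 = €4,856,810.40.
Subtracting fixed costs: EBIT = €4,856,810.40 − €3,009,400 = €1,847,410.40.
DOL = contribution ÷ EBIT = €4,856,810.40 ÷ €1,847,410.40 = 2.6290.
Operating income changes by 2.6290 × +21.0% = +55.2%.

+55.2%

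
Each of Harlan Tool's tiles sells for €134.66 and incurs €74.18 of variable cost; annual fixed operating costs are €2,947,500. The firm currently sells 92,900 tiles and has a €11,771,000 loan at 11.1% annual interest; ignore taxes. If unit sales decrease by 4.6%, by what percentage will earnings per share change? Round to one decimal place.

-18.9%

Total contribution margin = 92,900 × €60.48 = €5,618,592.00.
Operating income = contribution − fixed costs = €5,618,592.00 − €2,947,500 = €2,671,092.00.
After interest of €1,306,581.00, pre-tax earnings = €1,364,511.00.
DCL = total CM / (EBIT − I) = €5,618,592.00 / €1,364,511.00 = 4.1177.
%ΔEPS = DCL × %ΔSales = 4.1177 × -4.6% = -18.9%.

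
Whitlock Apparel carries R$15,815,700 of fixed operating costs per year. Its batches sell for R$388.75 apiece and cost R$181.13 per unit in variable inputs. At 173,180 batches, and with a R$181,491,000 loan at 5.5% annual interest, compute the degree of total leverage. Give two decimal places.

At 173,180 units, contribution = 173,180 × R$207.62 = R$35,955,631.60.
Subtracting fixed costs: EBIT = R$35,955,631.60 − R$15,815,700 = R$20,139,931.60. Interest = R$9,982,005.00.
DOL = R$35,955,631.60 ÷ R$20,139,931.60 = 1.7853; DFL = R$20,139,931.60 ÷ R$10,157,926.60 = 1.9827.
Combined leverage = 1.7853 × 1.9827 = 3.5397.

3.54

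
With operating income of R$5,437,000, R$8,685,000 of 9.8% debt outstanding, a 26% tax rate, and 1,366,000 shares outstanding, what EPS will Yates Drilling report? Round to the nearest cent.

R$2.48

Interest = R$851,130.00, so EBT = R$5,437,000 − R$851,130.00 = R$4,585,870.00.
Net income = R$4,585,870.00 × (1 − 0.26) = R$3,393,543.80.
EPS = R$3,393,543.80 ÷ 1,366,000 = R$2.48.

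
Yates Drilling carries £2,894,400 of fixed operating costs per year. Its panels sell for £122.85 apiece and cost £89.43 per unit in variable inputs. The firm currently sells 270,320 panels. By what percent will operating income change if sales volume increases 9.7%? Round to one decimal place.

At 270,320 units, contribution = 270,320 × £33.42 = £9,034,094.40.
Operating income = contribution − fixed costs = £9,034,094.40 − £2,894,400 = £6,139,694.40.
Degree of operating leverage = £9,034,094.40 / £6,139,694.40 = 1.4714.
%ΔEBIT = DOL × %ΔSales = 1.4714 × +9.7% = +14.3%.

+14.3%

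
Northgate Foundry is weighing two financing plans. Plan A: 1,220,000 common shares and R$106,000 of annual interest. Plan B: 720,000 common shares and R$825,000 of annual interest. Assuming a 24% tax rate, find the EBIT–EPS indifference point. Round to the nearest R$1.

R$1,860,360

Set EPS_A = EPS_B: (EBIT − R$106,000)(1 − 0.24) ÷ 1,220,000 = (EBIT − R$825,000)(1 − 0.24) ÷ 720,000.
The (1 − t) factor cancels: (EBIT − 106,000) × 720,000 = (EBIT − 825,000) × 1,220,000.
Solving, EBIT = (825,000·1,220,000 − 106,000·720,000) / (1,220,000 − 720,000) = 930,180,000,000 / 500,000 = 1,860,360.00.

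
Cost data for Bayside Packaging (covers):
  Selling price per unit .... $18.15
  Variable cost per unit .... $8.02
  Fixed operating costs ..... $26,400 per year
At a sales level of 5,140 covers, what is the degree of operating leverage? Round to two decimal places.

2.03

Total contribution margin = 5,140 × $10.13 = $52,068.20.
EBIT = $52,068.20 − $26,400 = $25,668.20.
Degree of operating leverage = $52,068.20 / $25,668.20 = 2.0285.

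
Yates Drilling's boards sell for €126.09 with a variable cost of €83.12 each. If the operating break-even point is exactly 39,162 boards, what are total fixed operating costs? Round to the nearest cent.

€1,682,791.14

Contribution margin per unit = €126.09 − €83.12 = €42.97.
Since BE = FC / CM, FC = 39,162 × €42.97 = €1,682,791.14.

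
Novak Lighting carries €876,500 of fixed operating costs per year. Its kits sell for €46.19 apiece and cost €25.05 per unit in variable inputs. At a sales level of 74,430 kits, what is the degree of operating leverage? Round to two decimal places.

2.26

Total contribution margin = 74,430 × €21.14 = €1,573,450.20.
Operating income = contribution − fixed costs = €1,573,450.20 − €876,500 = €696,950.20.
DOL = contribution ÷ EBIT = €1,573,450.20 ÷ €696,950.20 = 2.2576.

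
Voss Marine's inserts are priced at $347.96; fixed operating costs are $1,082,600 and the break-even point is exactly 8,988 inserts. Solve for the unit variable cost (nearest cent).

$227.51

At break-even, FC = Q × (P − VC), so P − VC = $1,082,600 ÷ 8,988 = $120.4495.
Variable cost per unit = $347.96 − $120.4495 = $227.51.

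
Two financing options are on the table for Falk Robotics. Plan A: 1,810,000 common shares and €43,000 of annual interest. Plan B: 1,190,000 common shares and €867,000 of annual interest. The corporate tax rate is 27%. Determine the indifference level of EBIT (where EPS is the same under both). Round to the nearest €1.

€2,448,548

At indifference, (EBIT − 43,000)(1 − t)/1,810,000 = (EBIT − 867,000)(1 − t)/1,190,000.
The (1 − t) factor cancels: (EBIT − 43,000) × 1,190,000 = (EBIT − 867,000) × 1,810,000.
Solving, EBIT = (867,000·1,810,000 − 43,000·1,190,000) / (1,810,000 − 1,190,000) = 1,518,100,000,000 / 620,000 = 2,448,548.39.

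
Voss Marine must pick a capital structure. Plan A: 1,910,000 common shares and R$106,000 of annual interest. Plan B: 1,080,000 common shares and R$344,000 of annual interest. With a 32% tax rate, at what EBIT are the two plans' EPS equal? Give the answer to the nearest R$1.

At indifference, (EBIT − 106,000)(1 − t)/1,910,000 = (EBIT − 344,000)(1 − t)/1,080,000.
Cancelling (1 − t) and cross-multiplying: 1,080,000·(EBIT − 106,000) = 1,910,000·(EBIT − 344,000).
Solving, EBIT = (344,000·1,910,000 − 106,000·1,080,000) / (1,910,000 − 1,080,000) = 542,560,000,000 / 830,000 = 653,686.75.

R$653,687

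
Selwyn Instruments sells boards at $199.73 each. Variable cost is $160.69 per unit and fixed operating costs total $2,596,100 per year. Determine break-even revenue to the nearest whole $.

$13,281,738

CM per unit = $199.73 − $160.69 = $39.04; CM ratio = $39.04 / $199.73 = 0.1955.
Break-even revenue = fixed costs × price ÷ CM = $2,596,100 × $199.73 ÷ $39.04 = $13,281,738.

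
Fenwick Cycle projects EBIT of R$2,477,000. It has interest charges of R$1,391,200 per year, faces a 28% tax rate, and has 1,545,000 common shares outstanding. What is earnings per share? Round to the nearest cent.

R$0.51

Interest = R$1,391,200.00, so EBT = R$2,477,000 − R$1,391,200.00 = R$1,085,800.00.
After tax at 28%: net income = R$1,085,800.00 × 0.72 = R$781,776.00.
EPS = R$781,776.00 ÷ 1,545,000 = R$0.51.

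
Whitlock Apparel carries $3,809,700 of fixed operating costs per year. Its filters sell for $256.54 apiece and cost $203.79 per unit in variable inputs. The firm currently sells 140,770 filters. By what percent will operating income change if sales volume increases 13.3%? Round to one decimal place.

At 140,770 units, contribution = 140,770 × $52.75 = $7,425,617.50.
Operating income = contribution − fixed costs = $7,425,617.50 − $3,809,700 = $3,615,917.50.
So DOL = total CM / EBIT = $7,425,617.50 / $3,615,917.50 = 2.0536.
So EBIT moves 2.0536 × (+13.3%) = +27.3%.

+27.3%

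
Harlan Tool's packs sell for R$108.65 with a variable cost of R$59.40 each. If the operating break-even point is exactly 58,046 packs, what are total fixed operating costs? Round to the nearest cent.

R$2,858,765.50

Unit CM = price − variable cost = R$108.65 − R$59.40 = R$49.25.
Since BE = FC / CM, FC = 58,046 × R$49.25 = R$2,858,765.50.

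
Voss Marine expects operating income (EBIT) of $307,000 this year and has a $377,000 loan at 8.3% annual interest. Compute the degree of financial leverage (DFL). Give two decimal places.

1.11

Annual interest charges come to $31,291.00.
DFL = EBIT ÷ (EBIT − I) = $307,000 ÷ ($307,000 − $31,291.00) = $307,000 ÷ $275,709.00 = 1.1135.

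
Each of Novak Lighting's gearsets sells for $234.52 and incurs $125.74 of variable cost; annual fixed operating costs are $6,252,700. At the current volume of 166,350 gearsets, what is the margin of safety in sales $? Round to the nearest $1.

Each unit contributes $234.52 − $125.74 = $108.78. Break-even units = $6,252,700 ÷ $108.78 = 57,480.24; break-even revenue = 57,480.24 × $234.52 = $13,480,264.79.
Actual sales revenue = 166,350 × $234.52 = $39,012,402.00.
Margin of safety = $39,012,402.00 − $13,480,264.79 = $25,532,137.

$25,532,137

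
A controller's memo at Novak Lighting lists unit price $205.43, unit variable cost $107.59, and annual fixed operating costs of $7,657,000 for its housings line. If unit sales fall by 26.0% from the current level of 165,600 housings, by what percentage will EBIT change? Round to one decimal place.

-49.3%

Contribution at this volume is 165,600 × $97.84 = $16,202,304.00.
EBIT = $16,202,304.00 − $7,657,000 = $8,545,304.00.
DOL = contribution ÷ EBIT = $16,202,304.00 ÷ $8,545,304.00 = 1.8960.
%ΔEBIT = DOL × %ΔSales = 1.8960 × -26.0% = -49.3%.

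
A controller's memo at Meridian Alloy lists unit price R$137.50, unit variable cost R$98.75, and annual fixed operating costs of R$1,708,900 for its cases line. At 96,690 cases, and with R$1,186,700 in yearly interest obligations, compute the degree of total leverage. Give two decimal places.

4.40

At 96,690 units, contribution = 96,690 × R$38.75 = R$3,746,737.50.
EBIT = R$3,746,737.50 − R$1,708,900 = R$2,037,837.50. Interest = R$1,186,700.00, so EBIT − I = R$851,137.50.
Degree of total leverage = total CM / (EBIT − interest) = R$3,746,737.50 / R$851,137.50 = 4.4020.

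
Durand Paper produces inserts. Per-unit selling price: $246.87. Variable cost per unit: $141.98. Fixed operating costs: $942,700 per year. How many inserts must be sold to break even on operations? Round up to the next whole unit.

8,988 inserts

Each unit contributes $246.87 − $141.98 = $104.89.
Break-even Q = $942,700 / $104.89 = 8,987.51 → 8,988 inserts.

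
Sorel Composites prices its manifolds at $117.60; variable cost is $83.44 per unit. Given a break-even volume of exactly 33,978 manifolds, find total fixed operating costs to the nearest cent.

Each unit contributes $117.60 − $83.44 = $34.16.
Fixed costs = break-even units × CM = 33,978 × $34.16 = $1,160,688.48.

$1,160,688.48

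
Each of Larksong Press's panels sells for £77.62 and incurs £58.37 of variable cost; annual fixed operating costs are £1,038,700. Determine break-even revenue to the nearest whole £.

Contribution margin per unit = £77.62 − £58.37 = £19.25, a CM ratio of £19.25 ÷ £77.62 = 0.2480.
Break-even sales = FC ÷ CM ratio = £1,038,700 × £77.62 / £19.25 = £4,188,254.

£4,188,254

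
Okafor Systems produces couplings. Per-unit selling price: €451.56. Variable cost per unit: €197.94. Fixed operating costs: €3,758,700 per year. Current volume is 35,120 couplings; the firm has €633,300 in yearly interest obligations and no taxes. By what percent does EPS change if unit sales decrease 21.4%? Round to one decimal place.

At 35,120 units, contribution = 35,120 × €253.62 = €8,907,134.40.
Operating income = contribution − fixed costs = €8,907,134.40 − €3,758,700 = €5,148,434.40.
Interest = €633,300.00, so EBIT − I = €4,515,134.40.
DCL = total CM / (EBIT − I) = €8,907,134.40 / €4,515,134.40 = 1.9727.
%ΔEPS = DCL × %ΔSales = 1.9727 × -21.4% = -42.2%.

-42.2%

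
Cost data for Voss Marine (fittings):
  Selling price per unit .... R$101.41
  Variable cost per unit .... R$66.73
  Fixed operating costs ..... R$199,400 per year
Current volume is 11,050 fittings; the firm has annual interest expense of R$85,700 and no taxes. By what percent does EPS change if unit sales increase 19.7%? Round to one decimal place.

At 11,050 units, contribution = 11,050 × R$34.68 = R$383,214.00.
Operating income = contribution − fixed costs = R$383,214.00 − R$199,400 = R$183,814.00.
After interest of R$85,700.00, pre-tax earnings = R$98,114.00.
DCL = total CM / (EBIT − I) = R$383,214.00 / R$98,114.00 = 3.9058.
%ΔEPS = DCL × %ΔSales = 3.9058 × +19.7% = +76.9%.

+76.9%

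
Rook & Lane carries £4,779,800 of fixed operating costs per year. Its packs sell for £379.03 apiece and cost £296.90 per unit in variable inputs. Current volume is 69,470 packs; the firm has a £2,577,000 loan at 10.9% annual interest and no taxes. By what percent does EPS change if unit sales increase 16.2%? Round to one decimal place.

At 69,470 units, contribution = 69,470 × £82.13 = £5,705,571.10.
EBIT = £5,705,571.10 − £4,779,800 = £925,771.10.
After interest of £280,893.00, pre-tax earnings = £644,878.10.
Degree of combined leverage = contribution ÷ (EBIT − I) = £5,705,571.10 ÷ £644,878.10 = 8.8475.
%ΔEPS = DCL × %ΔSales = 8.8475 × +16.2% = +143.3%.

+143.3%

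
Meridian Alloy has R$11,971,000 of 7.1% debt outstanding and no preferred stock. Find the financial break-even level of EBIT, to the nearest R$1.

Annual interest = 7.1% × R$11,971,000 = R$849,941.00.
With no preferred dividends, EPS = 0 when EBIT exactly covers interest, so the financial break-even EBIT is R$849,941.00.

R$849,941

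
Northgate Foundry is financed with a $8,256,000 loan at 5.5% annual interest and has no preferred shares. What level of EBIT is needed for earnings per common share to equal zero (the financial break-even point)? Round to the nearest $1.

Annual interest = 5.5% × $8,256,000 = $454,080.00.
With no preferred dividends, EPS = 0 when EBIT exactly covers interest, so the financial break-even EBIT is $454,080.00.

$454,080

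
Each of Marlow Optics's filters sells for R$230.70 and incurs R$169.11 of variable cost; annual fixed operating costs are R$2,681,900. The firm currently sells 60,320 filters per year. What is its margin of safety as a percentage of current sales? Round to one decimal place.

Contribution margin per unit = R$230.70 − R$169.11 = R$61.59. Break-even units = R$2,681,900 ÷ R$61.59 = 43,544.41; break-even revenue = 43,544.41 × R$230.70 = R$10,045,694.59.
Current sales = 60,320 × R$230.70 = R$13,915,824.00.
Margin of safety = (R$13,915,824.00 − R$10,045,694.59) ÷ R$13,915,824.00 = 27.8%.

27.8%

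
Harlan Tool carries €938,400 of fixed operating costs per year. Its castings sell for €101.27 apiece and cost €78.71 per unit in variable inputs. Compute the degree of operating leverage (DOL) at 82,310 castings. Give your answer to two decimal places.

Total contribution margin = 82,310 × €22.56 = €1,856,913.60.
EBIT = €1,856,913.60 − €938,400 = €918,513.60.
So DOL = total CM / EBIT = €1,856,913.60 / €918,513.60 = 2.0217.

2.02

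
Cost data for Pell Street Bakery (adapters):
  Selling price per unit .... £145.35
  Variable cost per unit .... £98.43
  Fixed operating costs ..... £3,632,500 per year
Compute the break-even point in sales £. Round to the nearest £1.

CM per unit = £145.35 − £98.43 = £46.92; CM ratio = £46.92 / £145.35 = 0.3228.
Break-even revenue = fixed costs × price ÷ CM = £3,632,500 × £145.35 ÷ £46.92 = £11,252,853.

£11,252,853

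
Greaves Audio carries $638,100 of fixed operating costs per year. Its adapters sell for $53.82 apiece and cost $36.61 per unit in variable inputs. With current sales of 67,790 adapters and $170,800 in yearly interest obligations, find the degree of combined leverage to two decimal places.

3.26

Contribution at this volume is 67,790 × $17.21 = $1,166,665.90.
Operating income = contribution − fixed costs = $1,166,665.90 − $638,100 = $528,565.90. Interest = $170,800.00.
DOL = $1,166,665.90 ÷ $528,565.90 = 2.2072; DFL = $528,565.90 ÷ $357,765.90 = 1.4774.
DCL = DOL × DFL = 2.2072 × 1.4774 = 3.2609.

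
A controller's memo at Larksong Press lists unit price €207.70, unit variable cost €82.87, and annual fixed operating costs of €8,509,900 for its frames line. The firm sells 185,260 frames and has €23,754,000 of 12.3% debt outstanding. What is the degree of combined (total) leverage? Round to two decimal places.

Total contribution margin = 185,260 × €124.83 = €23,126,005.80.
Operating income = contribution − fixed costs = €23,126,005.80 − €8,509,900 = €14,616,105.80. Interest = €2,921,742.00.
DOL = €23,126,005.80 ÷ €14,616,105.80 = 1.5822; DFL = €14,616,105.80 ÷ €11,694,363.80 = 1.2498.
DCL = DOL × DFL = 1.5822 × 1.2498 = 1.9774.

1.98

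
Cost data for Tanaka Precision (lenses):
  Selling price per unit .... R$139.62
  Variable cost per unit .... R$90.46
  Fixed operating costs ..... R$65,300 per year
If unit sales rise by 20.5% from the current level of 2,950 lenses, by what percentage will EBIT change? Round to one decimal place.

+37.3%

Total contribution margin = 2,950 × R$49.16 = R$145,022.00.
Operating income = contribution − fixed costs = R$145,022.00 − R$65,300 = R$79,722.00.
So DOL = total CM / EBIT = R$145,022.00 / R$79,722.00 = 1.8191.
So EBIT moves 1.8191 × (+20.5%) = +37.3%.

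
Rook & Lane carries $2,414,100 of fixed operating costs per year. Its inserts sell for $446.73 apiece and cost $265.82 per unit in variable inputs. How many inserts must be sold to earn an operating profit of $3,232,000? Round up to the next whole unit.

Each unit contributes $446.73 − $265.82 = $180.91.
Required volume = (fixed costs + target profit) ÷ CM = ($2,414,100 + $3,232,000) ÷ $180.91 = 31,209.44, so 31,210 inserts.

31,210 inserts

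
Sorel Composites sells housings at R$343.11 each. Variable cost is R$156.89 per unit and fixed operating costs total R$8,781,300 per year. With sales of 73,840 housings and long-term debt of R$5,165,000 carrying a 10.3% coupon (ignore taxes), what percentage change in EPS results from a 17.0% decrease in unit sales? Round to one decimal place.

Contribution at this volume is 73,840 × R$186.22 = R$13,750,484.80.
Operating income = contribution − fixed costs = R$13,750,484.80 − R$8,781,300 = R$4,969,184.80.
After interest of R$531,995.00, pre-tax earnings = R$4,437,189.80.
DCL = total CM / (EBIT − I) = R$13,750,484.80 / R$4,437,189.80 = 3.0989.
%ΔEPS = DCL × %ΔSales = 3.0989 × -17.0% = -52.7%.

-52.7%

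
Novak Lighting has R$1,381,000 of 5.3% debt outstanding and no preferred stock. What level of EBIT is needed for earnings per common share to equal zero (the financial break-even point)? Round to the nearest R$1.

R$73,193

Annual interest = 5.3% × R$1,381,000 = R$73,193.00.
With no preferred dividends, EPS = 0 when EBIT exactly covers interest, so the financial break-even EBIT is R$73,193.00.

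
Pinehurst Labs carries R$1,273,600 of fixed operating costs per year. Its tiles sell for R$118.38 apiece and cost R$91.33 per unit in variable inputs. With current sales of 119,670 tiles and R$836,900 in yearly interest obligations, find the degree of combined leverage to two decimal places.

Contribution at this volume is 119,670 × R$27.05 = R$3,237,073.50.
EBIT = R$3,237,073.50 − R$1,273,600 = R$1,963,473.50. Interest = R$836,900.00, so EBIT − I = R$1,126,573.50.
Degree of total leverage = total CM / (EBIT − interest) = R$3,237,073.50 / R$1,126,573.50 = 2.8734.

2.87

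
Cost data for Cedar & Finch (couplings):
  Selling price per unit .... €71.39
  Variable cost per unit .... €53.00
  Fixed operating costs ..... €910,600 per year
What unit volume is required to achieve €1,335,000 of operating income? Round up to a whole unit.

Each unit contributes €71.39 − €53.00 = €18.39.
Required volume = (fixed costs + target profit) ÷ CM = (€910,600 + €1,335,000) ÷ €18.39 = 122,109.84, so 122,110 couplings.

122,110 couplings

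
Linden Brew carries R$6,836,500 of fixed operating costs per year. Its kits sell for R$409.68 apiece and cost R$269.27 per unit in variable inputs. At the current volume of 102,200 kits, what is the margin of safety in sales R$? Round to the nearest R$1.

R$21,922,160

Contribution margin per unit = R$409.68 − R$269.27 = R$140.41. Break-even units = R$6,836,500 ÷ R$140.41 = 48,689.55; break-even revenue = 48,689.55 × R$409.68 = R$19,947,135.67.
Current sales = 102,200 × R$409.68 = R$41,869,296.00.
Margin of safety = R$41,869,296.00 − R$19,947,135.67 = R$21,922,160.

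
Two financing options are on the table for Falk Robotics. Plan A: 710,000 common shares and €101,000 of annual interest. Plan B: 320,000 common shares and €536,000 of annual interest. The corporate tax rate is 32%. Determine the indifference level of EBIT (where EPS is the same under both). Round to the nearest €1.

€892,923

At indifference, (EBIT − 101,000)(1 − t)/710,000 = (EBIT − 536,000)(1 − t)/320,000.
Cancelling (1 − t) and cross-multiplying: 320,000·(EBIT − 101,000) = 710,000·(EBIT − 536,000).
EBIT × (710,000 − 320,000) = 536,000 × 710,000 − 101,000 × 320,000 = 348,240,000,000, so EBIT = 348,240,000,000 ÷ 390,000 = 892,923.08.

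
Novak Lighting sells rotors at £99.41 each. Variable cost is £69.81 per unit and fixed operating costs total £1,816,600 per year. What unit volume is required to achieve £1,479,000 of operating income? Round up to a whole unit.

Unit CM = price − variable cost = £99.41 − £69.81 = £29.60.
Units = (FC + target) / CM = (£1,816,600 + £1,479,000) / £29.60 = 111,337.84, so 111,338 rotors.

111,338 rotors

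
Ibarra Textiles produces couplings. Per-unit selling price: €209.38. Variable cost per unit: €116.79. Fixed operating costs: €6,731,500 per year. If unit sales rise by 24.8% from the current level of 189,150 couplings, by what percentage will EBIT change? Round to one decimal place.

+40.3%

Total contribution margin = 189,150 × €92.59 = €17,513,398.50.
Subtracting fixed costs: EBIT = €17,513,398.50 − €6,731,500 = €10,781,898.50.
Degree of operating leverage = €17,513,398.50 / €10,781,898.50 = 1.6243.
So EBIT moves 1.6243 × (+24.8%) = +40.3%.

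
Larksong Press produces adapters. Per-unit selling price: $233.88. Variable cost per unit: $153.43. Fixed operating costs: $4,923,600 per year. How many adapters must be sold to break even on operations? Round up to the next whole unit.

Contribution margin per unit = $233.88 − $153.43 = $80.45.
Break-even volume = fixed costs ÷ CM per unit = $4,923,600 ÷ $80.45 = 61,200.75, so 61,201 adapters.

61,201 adapters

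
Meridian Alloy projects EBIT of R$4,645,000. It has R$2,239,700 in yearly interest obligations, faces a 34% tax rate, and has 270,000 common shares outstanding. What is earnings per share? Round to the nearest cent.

Interest = R$2,239,700.00, so EBT = R$4,645,000 − R$2,239,700.00 = R$2,405,300.00.
After tax at 34%: net income = R$2,405,300.00 × 0.66 = R$1,587,498.00.
Per share: R$1,587,498.00 / 270,000 shares = R$5.88.

R$5.88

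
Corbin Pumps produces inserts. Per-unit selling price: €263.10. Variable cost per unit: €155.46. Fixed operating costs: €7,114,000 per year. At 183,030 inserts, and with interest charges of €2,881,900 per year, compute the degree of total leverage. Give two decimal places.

Total contribution margin = 183,030 × €107.64 = €19,701,349.20.
EBIT = €19,701,349.20 − €7,114,000 = €12,587,349.20. Interest = €2,881,900.00.
DOL = €19,701,349.20 ÷ €12,587,349.20 = 1.5652; DFL = €12,587,349.20 ÷ €9,705,449.20 = 1.2969.
Combined leverage = 1.5652 × 1.2969 = 2.0299.

2.03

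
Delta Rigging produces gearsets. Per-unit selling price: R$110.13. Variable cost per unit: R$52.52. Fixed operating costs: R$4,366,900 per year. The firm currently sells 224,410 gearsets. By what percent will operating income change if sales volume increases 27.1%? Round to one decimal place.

+40.9%

At 224,410 units, contribution = 224,410 × R$57.61 = R$12,928,260.10.
EBIT = R$12,928,260.10 − R$4,366,900 = R$8,561,360.10.
So DOL = total CM / EBIT = R$12,928,260.10 / R$8,561,360.10 = 1.5101.
%ΔEBIT = DOL × %ΔSales = 1.5101 × +27.1% = +40.9%.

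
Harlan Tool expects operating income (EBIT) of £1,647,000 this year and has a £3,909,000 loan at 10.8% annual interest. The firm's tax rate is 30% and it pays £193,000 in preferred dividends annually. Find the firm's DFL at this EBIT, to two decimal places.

1.74

Annual interest charges come to £422,172.00.
Pre-tax preferred-dividend burden = £193,000 ÷ (1 − 0.30) = £275,714.29.
DFL = EBIT ÷ [EBIT − I − D_p/(1−t)] = £1,647,000 ÷ [£1,647,000 − £422,172.00 − £275,714.29] = £1,647,000 ÷ £949,113.71 = 1.7353.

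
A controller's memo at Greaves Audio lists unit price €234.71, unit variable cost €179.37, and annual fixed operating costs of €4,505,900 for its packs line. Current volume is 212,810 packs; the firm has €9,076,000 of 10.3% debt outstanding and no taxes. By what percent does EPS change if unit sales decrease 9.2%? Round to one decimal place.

-17.1%

At 212,810 units, contribution = 212,810 × €55.34 = €11,776,905.40.
EBIT = €11,776,905.40 − €4,505,900 = €7,271,005.40.
After interest of €934,828.00, pre-tax earnings = €6,336,177.40.
DCL = total CM / (EBIT − I) = €11,776,905.40 / €6,336,177.40 = 1.8587.
EPS therefore changes by 1.8587 × (-9.2%) = -17.1%.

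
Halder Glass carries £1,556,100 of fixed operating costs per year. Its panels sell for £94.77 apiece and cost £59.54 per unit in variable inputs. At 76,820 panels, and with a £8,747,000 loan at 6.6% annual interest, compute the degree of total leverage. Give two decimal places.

4.72

Contribution at this volume is 76,820 × £35.23 = £2,706,368.60.
EBIT = £2,706,368.60 − £1,556,100 = £1,150,268.60. Interest = £577,302.00.
DOL = £2,706,368.60 ÷ £1,150,268.60 = 2.3528; DFL = £1,150,268.60 ÷ £572,966.60 = 2.0076.
Combined leverage = 2.3528 × 2.0076 = 4.7235.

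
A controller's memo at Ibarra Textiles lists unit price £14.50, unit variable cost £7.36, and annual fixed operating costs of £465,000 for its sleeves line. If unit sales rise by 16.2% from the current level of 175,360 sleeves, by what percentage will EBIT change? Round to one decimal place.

At 175,360 units, contribution = 175,360 × £7.14 = £1,252,070.40.
Operating income = contribution − fixed costs = £1,252,070.40 − £465,000 = £787,070.40.
DOL = contribution ÷ EBIT = £1,252,070.40 ÷ £787,070.40 = 1.5908.
Operating income changes by 1.5908 × +16.2% = +25.8%.

+25.8%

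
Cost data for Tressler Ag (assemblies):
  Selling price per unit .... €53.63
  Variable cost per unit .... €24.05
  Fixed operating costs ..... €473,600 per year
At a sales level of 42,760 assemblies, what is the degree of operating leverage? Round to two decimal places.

Total contribution margin = 42,760 × €29.58 = €1,264,840.80.
EBIT = €1,264,840.80 − €473,600 = €791,240.80.
DOL = contribution ÷ EBIT = €1,264,840.80 ÷ €791,240.80 = 1.5986.

1.60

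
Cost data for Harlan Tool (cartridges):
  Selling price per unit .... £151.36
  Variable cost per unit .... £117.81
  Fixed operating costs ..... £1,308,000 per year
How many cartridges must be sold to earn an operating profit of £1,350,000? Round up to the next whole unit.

Contribution margin per unit = £151.36 − £117.81 = £33.55.
Need Q such that Q × £33.55 − £1,308,000 = £1,350,000, i.e. Q = £2,658,000 / £33.55 = 79,225.04 → 79,226.

79,226 cartridges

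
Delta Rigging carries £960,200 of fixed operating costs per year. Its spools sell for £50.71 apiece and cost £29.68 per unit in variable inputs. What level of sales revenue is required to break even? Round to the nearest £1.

£2,315,347

CM per unit = £50.71 − £29.68 = £21.03; CM ratio = £21.03 / £50.71 = 0.4147.
Break-even revenue = fixed costs × price ÷ CM = £960,200 × £50.71 ÷ £21.03 = £2,315,347.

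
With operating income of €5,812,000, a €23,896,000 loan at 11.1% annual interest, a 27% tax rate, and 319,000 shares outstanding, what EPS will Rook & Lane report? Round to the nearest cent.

€7.23

Interest = €2,652,456.00, so EBT = €5,812,000 − €2,652,456.00 = €3,159,544.00.
After tax at 27%: net income = €3,159,544.00 × 0.73 = €2,306,467.12.
EPS = €2,306,467.12 ÷ 319,000 = €7.23.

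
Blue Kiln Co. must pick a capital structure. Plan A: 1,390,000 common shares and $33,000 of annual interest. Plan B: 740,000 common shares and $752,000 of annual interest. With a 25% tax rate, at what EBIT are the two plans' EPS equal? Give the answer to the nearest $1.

$1,570,554

Set EPS_A = EPS_B: (EBIT − $33,000)(1 − 0.25) ÷ 1,390,000 = (EBIT − $752,000)(1 − 0.25) ÷ 740,000.
Cancelling (1 − t) and cross-multiplying: 740,000·(EBIT − 33,000) = 1,390,000·(EBIT − 752,000).
EBIT × (1,390,000 − 740,000) = 752,000 × 1,390,000 − 33,000 × 740,000 = 1,020,860,000,000, so EBIT = 1,020,860,000,000 ÷ 650,000 = 1,570,553.85.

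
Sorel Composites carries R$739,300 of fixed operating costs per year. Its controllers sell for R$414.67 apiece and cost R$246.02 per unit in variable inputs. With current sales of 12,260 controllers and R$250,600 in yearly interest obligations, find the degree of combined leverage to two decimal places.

Contribution at this volume is 12,260 × R$168.65 = R$2,067,649.00.
Operating income = contribution − fixed costs = R$2,067,649.00 − R$739,300 = R$1,328,349.00. Interest = R$250,600.00, so EBIT − I = R$1,077,749.00.
Degree of total leverage = total CM / (EBIT − interest) = R$2,067,649.00 / R$1,077,749.00 = 1.9185.

1.92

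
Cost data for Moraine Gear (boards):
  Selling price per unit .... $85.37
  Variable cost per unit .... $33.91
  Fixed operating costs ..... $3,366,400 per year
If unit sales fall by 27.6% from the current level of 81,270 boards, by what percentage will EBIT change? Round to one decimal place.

-141.5%

Total contribution margin = 81,270 × $51.46 = $4,182,154.20.
Subtracting fixed costs: EBIT = $4,182,154.20 − $3,366,400 = $815,754.20.
DOL = contribution ÷ EBIT = $4,182,154.20 ÷ $815,754.20 = 5.1267.
So EBIT moves 5.1267 × (-27.6%) = -141.5%.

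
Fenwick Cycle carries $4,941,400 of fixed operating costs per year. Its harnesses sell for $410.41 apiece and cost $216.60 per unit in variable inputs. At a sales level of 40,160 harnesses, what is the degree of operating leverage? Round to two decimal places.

Contribution at this volume is 40,160 × $193.81 = $7,783,409.60.
Operating income = contribution − fixed costs = $7,783,409.60 − $4,941,400 = $2,842,009.60.
So DOL = total CM / EBIT = $7,783,409.60 / $2,842,009.60 = 2.7387.

2.74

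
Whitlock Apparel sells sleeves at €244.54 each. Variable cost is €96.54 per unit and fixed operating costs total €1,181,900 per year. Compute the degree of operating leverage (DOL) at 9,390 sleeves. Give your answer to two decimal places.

6.69

At 9,390 units, contribution = 9,390 × €148.00 = €1,389,720.00.
EBIT = €1,389,720.00 − €1,181,900 = €207,820.00.
DOL = contribution ÷ EBIT = €1,389,720.00 ÷ €207,820.00 = 6.6871.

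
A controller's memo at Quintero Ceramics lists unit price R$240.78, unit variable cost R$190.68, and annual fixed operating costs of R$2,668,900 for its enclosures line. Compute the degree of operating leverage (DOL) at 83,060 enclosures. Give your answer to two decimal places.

2.79

Contribution at this volume is 83,060 × R$50.10 = R$4,161,306.00.
Operating income = contribution − fixed costs = R$4,161,306.00 − R$2,668,900 = R$1,492,406.00.
DOL = contribution ÷ EBIT = R$4,161,306.00 ÷ R$1,492,406.00 = 2.7883.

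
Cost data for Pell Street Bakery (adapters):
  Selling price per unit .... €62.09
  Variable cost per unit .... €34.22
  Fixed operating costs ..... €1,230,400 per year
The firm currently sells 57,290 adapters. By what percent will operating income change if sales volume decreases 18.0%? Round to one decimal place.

-78.5%

At 57,290 units, contribution = 57,290 × €27.87 = €1,596,672.30.
EBIT = €1,596,672.30 − €1,230,400 = €366,272.30.
DOL = contribution ÷ EBIT = €1,596,672.30 ÷ €366,272.30 = 4.3592.
%ΔEBIT = DOL × %ΔSales = 4.3592 × -18.0% = -78.5%.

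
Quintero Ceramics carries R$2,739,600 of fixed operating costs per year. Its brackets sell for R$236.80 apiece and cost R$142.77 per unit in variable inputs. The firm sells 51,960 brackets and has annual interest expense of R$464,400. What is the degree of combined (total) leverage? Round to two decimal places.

2.91

Total contribution margin = 51,960 × R$94.03 = R$4,885,798.80.
Operating income = contribution − fixed costs = R$4,885,798.80 − R$2,739,600 = R$2,146,198.80. Interest = R$464,400.00, so EBIT − I = R$1,681,798.80.
DCL = contribution ÷ (EBIT − I) = R$4,885,798.80 ÷ R$1,681,798.80 = 2.9051.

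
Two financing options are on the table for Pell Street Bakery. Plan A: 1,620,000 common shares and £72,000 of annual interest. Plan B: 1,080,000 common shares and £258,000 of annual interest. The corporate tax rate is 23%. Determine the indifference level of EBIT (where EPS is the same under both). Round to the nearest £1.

At indifference, (EBIT − 72,000)(1 − t)/1,620,000 = (EBIT − 258,000)(1 − t)/1,080,000.
The (1 − t) factor cancels: (EBIT − 72,000) × 1,080,000 = (EBIT − 258,000) × 1,620,000.
EBIT × (1,620,000 − 1,080,000) = 258,000 × 1,620,000 − 72,000 × 1,080,000 = 340,200,000,000, so EBIT = 340,200,000,000 ÷ 540,000 = 630,000.00.

£630,000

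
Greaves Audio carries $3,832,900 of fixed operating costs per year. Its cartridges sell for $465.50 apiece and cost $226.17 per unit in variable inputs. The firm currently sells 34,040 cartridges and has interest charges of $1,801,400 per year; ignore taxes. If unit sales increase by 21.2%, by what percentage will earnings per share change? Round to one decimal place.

+68.7%

Total contribution margin = 34,040 × $239.33 = $8,146,793.20.
Subtracting fixed costs: EBIT = $8,146,793.20 − $3,832,900 = $4,313,893.20.
After interest of $1,801,400.00, pre-tax earnings = $2,512,493.20.
DCL = total CM / (EBIT − I) = $8,146,793.20 / $2,512,493.20 = 3.2425.
%ΔEPS = DCL × %ΔSales = 3.2425 × +21.2% = +68.7%.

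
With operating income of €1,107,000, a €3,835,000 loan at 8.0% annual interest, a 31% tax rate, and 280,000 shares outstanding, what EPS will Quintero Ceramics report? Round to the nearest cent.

Pre-tax income = €1,107,000 − €306,800.00 = €800,200.00.
After tax at 31%: net income = €800,200.00 × 0.69 = €552,138.00.
Per share: €552,138.00 / 280,000 shares = €1.97.

€1.97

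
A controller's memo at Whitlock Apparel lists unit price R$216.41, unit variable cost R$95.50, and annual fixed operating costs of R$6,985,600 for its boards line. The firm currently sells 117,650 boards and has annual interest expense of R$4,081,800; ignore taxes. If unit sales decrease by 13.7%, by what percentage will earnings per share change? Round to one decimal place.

At 117,650 units, contribution = 117,650 × R$120.91 = R$14,225,061.50.
EBIT = R$14,225,061.50 − R$6,985,600 = R$7,239,461.50.
After interest of R$4,081,800.00, pre-tax earnings = R$3,157,661.50.
Degree of combined leverage = contribution ÷ (EBIT − I) = R$14,225,061.50 ÷ R$3,157,661.50 = 4.5049.
EPS therefore changes by 4.5049 × (-13.7%) = -61.7%.

-61.7%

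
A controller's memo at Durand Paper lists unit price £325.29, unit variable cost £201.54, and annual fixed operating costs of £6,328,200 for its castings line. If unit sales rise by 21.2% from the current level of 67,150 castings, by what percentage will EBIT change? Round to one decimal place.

+88.9%

Total contribution margin = 67,150 × £123.75 = £8,309,812.50.
EBIT = £8,309,812.50 − £6,328,200 = £1,981,612.50.
Degree of operating leverage = £8,309,812.50 / £1,981,612.50 = 4.1935.
Operating income changes by 4.1935 × +21.2% = +88.9%.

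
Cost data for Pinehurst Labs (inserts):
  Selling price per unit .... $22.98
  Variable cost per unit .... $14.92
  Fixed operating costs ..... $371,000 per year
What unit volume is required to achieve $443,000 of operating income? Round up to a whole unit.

Each unit contributes $22.98 − $14.92 = $8.06.
Units = (FC + target) / CM = ($371,000 + $443,000) / $8.06 = 100,992.56, so 100,993 inserts.

100,993 inserts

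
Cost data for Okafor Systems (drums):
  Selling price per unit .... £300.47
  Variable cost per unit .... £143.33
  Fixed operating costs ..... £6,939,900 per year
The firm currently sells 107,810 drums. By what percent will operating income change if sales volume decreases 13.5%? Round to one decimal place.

-22.9%

Total contribution margin = 107,810 × £157.14 = £16,941,263.40.
Subtracting fixed costs: EBIT = £16,941,263.40 − £6,939,900 = £10,001,363.40.
Degree of operating leverage = £16,941,263.40 / £10,001,363.40 = 1.6939.
Operating income changes by 1.6939 × -13.5% = -22.9%.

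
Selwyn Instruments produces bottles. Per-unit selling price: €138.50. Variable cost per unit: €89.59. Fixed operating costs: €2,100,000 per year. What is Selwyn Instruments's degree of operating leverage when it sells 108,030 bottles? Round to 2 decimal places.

Contribution at this volume is 108,030 × €48.91 = €5,283,747.30.
Subtracting fixed costs: EBIT = €5,283,747.30 − €2,100,000 = €3,183,747.30.
DOL = contribution ÷ EBIT = €5,283,747.30 ÷ €3,183,747.30 = 1.6596.

1.66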